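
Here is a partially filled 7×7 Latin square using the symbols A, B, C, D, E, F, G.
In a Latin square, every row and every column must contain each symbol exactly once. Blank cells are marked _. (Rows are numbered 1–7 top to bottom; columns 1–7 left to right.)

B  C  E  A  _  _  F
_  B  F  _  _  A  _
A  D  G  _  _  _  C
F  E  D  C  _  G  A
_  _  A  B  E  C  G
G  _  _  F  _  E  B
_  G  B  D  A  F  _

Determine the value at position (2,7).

Row 1, column 6: row 1 has {A, B, C, E, F} and column 6 has {A, C, E, F, G}, leaving only D.
Row 1, column 5: row 1 has {A, B, C, D, E, F} and column 5 has {A, E}, leaving only G.
Row 3, column 4: row 3 has {A, C, D, G} and column 4 has {A, B, C, D, F}, leaving only E.
Row 2, column 4: row 2 has {A, B, F} and column 4 has {A, B, C, D, E, F}, leaving only G.
Row 3, column 6: row 3 has {A, C, D, E, G} and column 6 has {A, C, D, E, F, G}, leaving only B.
Row 3, column 5: row 3 has {A, B, C, D, E, G} and column 5 has {A, E, G}, leaving only F.
Row 4, column 5: row 4 has {A, C, D, E, F, G} and column 5 has {A, E, F, G}, leaving only B.
Row 5, column 1: row 5 has {A, B, C, E, G} and column 1 has {A, B, F, G}, leaving only D.
Row 5, column 2: row 5 has {A, B, C, D, E, G} and column 2 has {B, C, D, E, G}, leaving only F.
Row 6, column 2: row 6 has {B, E, F, G} and column 2 has {B, C, D, E, F, G}, leaving only A.
Row 6, column 3: row 6 has {A, B, E, F, G} and column 3 has {A, B, D, E, F, G}, leaving only C.
Row 6, column 5: row 6 has {A, B, C, E, F, G} and column 5 has {A, B, E, F, G}, leaving only D.
Row 2, column 5: row 2 has {A, B, F, G} and column 5 has {A, B, D, E, F, G}, leaving only C.
Row 2, column 1: row 2 has {A, B, C, F, G} and column 1 has {A, B, D, F, G}, leaving only E.
Row 2 already has {A, B, C, E, F, G} and column 7 already has {A, B, C, F, G}, so row 2, column 7 must be D.

D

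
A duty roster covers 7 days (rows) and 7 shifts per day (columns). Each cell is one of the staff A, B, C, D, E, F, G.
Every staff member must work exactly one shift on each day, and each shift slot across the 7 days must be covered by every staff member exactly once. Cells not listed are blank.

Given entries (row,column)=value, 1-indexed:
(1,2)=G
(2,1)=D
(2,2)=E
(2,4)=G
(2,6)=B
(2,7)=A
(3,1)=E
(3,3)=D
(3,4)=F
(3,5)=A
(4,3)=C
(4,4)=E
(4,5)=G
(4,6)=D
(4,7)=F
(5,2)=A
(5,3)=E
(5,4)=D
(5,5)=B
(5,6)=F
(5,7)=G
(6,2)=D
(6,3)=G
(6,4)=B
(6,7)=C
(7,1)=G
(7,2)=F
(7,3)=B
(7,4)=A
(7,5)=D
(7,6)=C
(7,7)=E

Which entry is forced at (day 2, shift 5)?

C

Day 1, shift 4: day 1 has {G} and shift 4 has {A, B, D, E, F, G}, leaving only C.
Day 2, shift 3: day 2 has {A, B, D, E, G} and shift 3 has {B, C, D, E, G}, leaving only F.
Day 2 already has {A, B, D, E, F, G} and shift 5 already has {A, B, D, G}, so day 2, shift 5 must be C.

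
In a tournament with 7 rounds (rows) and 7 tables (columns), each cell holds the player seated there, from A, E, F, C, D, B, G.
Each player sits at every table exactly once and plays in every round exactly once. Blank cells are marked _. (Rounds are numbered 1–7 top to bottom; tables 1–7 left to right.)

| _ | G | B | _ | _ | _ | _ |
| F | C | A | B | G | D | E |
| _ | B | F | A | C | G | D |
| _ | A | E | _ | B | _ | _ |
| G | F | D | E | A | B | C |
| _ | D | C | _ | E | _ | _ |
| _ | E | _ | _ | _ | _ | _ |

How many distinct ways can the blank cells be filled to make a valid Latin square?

7

Round 1, table 1: eliminating its round and table leaves {A, E, C, D}.
Round 1, table 4: eliminating its round and table leaves {F, C, D}.
Round 1, table 5: eliminating its round and table leaves {F, D}.
Round 1, table 6: eliminating its round and table leaves {A, E, F, C}.
Round 1, table 7: eliminating its round and table leaves {A, F}.
Round 3, table 1: eliminating its round and table leaves {E}.
Round 4, table 1: eliminating its round and table leaves {C, D}.
Round 4, table 4: eliminating its round and table leaves {F, C, D, G}.
Round 4, table 6: eliminating its round and table leaves {F, C}.
Round 4, table 7: eliminating its round and table leaves {F, G}.
Round 6, table 1: eliminating its round and table leaves {A, B}.
Round 6, table 4: eliminating its round and table leaves {F, G}.
Round 6, table 6: eliminating its round and table leaves {A, F}.
Round 6, table 7: eliminating its round and table leaves {A, F, B, G}.
Round 7, table 1: eliminating its round and table leaves {A, C, D, B}.
Round 7, table 3: eliminating its round and table leaves {G}.
Round 7, table 4: eliminating its round and table leaves {F, C, D, G}.
Round 7, table 5: eliminating its round and table leaves {F, D}.
Round 7, table 6: eliminating its round and table leaves {A, F, C}.
Round 7, table 7: eliminating its round and table leaves {A, F, B, G}.
Enumerating the assignments across these blanks that avoid any round or table repeat gives 7 completions.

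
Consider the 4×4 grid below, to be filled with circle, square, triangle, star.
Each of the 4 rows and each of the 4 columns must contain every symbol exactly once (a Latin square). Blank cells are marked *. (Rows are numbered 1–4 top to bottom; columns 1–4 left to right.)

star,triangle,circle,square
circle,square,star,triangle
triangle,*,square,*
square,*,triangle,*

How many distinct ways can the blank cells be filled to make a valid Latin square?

2

Row 3, column 2: eliminating its row and column leaves {circle, star}.
Row 3, column 4: eliminating its row and column leaves {circle, star}.
Row 4, column 2: eliminating its row and column leaves {circle, star}.
Row 4, column 4: eliminating its row and column leaves {circle, star}.
Enumerating the assignments across these blanks that avoid any row or column repeat gives 2 completions.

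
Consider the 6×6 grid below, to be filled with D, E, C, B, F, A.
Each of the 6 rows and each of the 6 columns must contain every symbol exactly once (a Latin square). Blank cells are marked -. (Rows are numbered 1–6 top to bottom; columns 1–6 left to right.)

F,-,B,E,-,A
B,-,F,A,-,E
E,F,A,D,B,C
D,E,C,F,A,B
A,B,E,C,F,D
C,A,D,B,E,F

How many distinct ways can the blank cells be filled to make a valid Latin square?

2

Row 1, column 2: eliminating its row and column leaves {D, C}.
Row 1, column 5: eliminating its row and column leaves {D, C}.
Row 2, column 2: eliminating its row and column leaves {D, C}.
Row 2, column 5: eliminating its row and column leaves {D, C}.
Enumerating the assignments across these blanks that avoid any row or column repeat gives 2 completions.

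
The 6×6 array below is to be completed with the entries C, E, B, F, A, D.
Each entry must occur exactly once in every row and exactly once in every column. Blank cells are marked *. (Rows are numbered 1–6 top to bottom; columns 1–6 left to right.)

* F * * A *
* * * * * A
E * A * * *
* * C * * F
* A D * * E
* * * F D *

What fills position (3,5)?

F

Row 3, column 5 is narrowed to {C, B, F}.
If it were C, propagating the remaining blanks reaches a contradiction.
If it were B, propagating the remaining blanks reaches a contradiction.
So row 3, column 5 must be F.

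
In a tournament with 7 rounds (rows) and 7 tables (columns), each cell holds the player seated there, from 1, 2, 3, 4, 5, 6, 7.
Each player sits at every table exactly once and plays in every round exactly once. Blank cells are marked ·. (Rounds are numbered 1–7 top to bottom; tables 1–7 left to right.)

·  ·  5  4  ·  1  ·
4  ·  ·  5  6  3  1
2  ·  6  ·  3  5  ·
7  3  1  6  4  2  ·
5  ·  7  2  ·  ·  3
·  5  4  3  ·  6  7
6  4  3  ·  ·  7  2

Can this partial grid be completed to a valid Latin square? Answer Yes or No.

Yes

No round or table among the givens repeats a symbol, and propagating forced cells runs into no contradiction.
One valid completion exists (for instance, 3 2 5 4 7 1 6 / 4 7 2 5 6 3 1 / 2 1 6 7 3 5 4 / 7 3 1 6 4 2 5 / 5 6 7 2 1 4 3 / 1 5 4 3 2 6 7 / 6 4 3 1 5 7 2).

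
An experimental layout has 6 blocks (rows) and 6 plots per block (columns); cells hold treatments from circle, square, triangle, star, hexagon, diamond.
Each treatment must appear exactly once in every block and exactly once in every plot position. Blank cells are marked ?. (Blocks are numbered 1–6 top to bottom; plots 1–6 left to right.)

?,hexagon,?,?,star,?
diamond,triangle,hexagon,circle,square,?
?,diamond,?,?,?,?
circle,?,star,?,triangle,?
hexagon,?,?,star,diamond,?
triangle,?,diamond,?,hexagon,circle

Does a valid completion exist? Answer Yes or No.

Yes

No block or plot among the givens repeats a symbol, and propagating forced cells runs into no contradiction.
One valid completion exists (for instance, square hexagon circle diamond star triangle / diamond triangle hexagon circle square star / star diamond square triangle circle hexagon / circle square star hexagon triangle diamond / hexagon circle triangle star diamond square / triangle star diamond square hexagon circle).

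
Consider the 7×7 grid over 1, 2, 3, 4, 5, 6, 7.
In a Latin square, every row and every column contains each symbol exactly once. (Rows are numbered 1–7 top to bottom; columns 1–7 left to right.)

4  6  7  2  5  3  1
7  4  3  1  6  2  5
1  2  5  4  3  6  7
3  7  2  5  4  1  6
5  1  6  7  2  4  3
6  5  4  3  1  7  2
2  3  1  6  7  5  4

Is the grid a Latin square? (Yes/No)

Yes

Each row is a permutation of the 7 symbols, and so is each column.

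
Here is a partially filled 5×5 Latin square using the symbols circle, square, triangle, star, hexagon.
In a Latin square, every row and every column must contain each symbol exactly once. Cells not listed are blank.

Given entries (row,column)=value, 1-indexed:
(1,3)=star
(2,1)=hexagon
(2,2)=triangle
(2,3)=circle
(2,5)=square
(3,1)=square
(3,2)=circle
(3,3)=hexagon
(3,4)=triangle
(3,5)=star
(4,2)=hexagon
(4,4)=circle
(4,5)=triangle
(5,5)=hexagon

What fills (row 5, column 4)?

Row 1, column 2: row 1 has {star} and column 2 has {circle, triangle, hexagon}, leaving only square.
Row 1, column 4: row 1 has {square, star} and column 4 has {circle, triangle}, leaving only hexagon.
Row 1, column 5: row 1 has {square, star, hexagon} and column 5 has {square, triangle, star, hexagon}, leaving only circle.
Row 1, column 1: row 1 has {circle, square, star, hexagon} and column 1 has {square, hexagon}, leaving only triangle.
Row 2, column 4: row 2 has {circle, square, triangle, hexagon} and column 4 has {circle, triangle, hexagon}, leaving only star.
Row 5 already has {hexagon} and column 4 already has {circle, triangle, star, hexagon}, so row 5, column 4 must be square.

square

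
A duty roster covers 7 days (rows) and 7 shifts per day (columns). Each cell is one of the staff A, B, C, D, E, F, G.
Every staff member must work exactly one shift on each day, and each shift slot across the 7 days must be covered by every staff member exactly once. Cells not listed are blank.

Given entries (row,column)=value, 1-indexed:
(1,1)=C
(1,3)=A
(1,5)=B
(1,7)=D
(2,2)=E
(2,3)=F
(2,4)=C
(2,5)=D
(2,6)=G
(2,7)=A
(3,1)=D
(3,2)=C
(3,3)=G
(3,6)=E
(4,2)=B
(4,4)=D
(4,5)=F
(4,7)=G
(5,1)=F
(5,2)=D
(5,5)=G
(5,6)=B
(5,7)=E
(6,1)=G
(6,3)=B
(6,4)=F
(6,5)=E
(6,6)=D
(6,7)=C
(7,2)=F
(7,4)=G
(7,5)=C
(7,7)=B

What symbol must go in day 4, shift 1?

Day 1, shift 2: day 1 has {A, B, C, D} and shift 2 has {B, C, D, E, F}, leaving only G.
Day 1, shift 4: day 1 has {A, B, C, D, G} and shift 4 has {C, D, F, G}, leaving only E.
Day 1, shift 6: day 1 has {A, B, C, D, E, G} and shift 6 has {B, D, E, G}, leaving only F.
Day 2, shift 1: day 2 has {A, C, D, E, F, G} and shift 1 has {C, D, F, G}, leaving only B.
Day 3, shift 5: day 3 has {C, D, E, G} and shift 5 has {B, C, D, E, F, G}, leaving only A.
Day 3, shift 4: day 3 has {A, C, D, E, G} and shift 4 has {C, D, E, F, G}, leaving only B.
Day 3, shift 7: day 3 has {A, B, C, D, E, G} and shift 7 has {A, B, C, D, E, G}, leaving only F.
Day 5, shift 3: day 5 has {B, D, E, F, G} and shift 3 has {A, B, F, G}, leaving only C.
Day 4, shift 3: day 4 has {B, D, F, G} and shift 3 has {A, B, C, F, G}, leaving only E.
Day 4 already has {B, D, E, F, G} and shift 1 already has {B, C, D, F, G}, so day 4, shift 1 must be A.

A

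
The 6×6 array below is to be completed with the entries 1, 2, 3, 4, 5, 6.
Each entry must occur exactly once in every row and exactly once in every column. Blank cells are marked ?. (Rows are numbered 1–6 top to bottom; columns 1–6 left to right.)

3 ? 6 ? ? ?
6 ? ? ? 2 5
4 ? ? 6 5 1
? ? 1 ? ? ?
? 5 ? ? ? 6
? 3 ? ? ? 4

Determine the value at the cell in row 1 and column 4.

5

Row 1, column 6: row 1 has {3, 6} and column 6 has {1, 4, 5, 6}, leaving only 2.
Row 3, column 2: row 3 has {1, 4, 5, 6} and column 2 has {3, 5}, leaving only 2.
Row 3, column 3: row 3 has {1, 2, 4, 5, 6} and column 3 has {1, 6}, leaving only 3.
Row 2, column 3: row 2 has {2, 5, 6} and column 3 has {1, 3, 6}, leaving only 4.
Row 2, column 2: row 2 has {2, 4, 5, 6} and column 2 has {2, 3, 5}, leaving only 1.
Row 1, column 2: row 1 has {2, 3, 6} and column 2 has {1, 2, 3, 5}, leaving only 4.
Row 1, column 5: row 1 has {2, 3, 4, 6} and column 5 has {2, 5}, leaving only 1.
Row 1 already has {1, 2, 3, 4, 6} and column 4 already has {6}, so row 1, column 4 must be 5.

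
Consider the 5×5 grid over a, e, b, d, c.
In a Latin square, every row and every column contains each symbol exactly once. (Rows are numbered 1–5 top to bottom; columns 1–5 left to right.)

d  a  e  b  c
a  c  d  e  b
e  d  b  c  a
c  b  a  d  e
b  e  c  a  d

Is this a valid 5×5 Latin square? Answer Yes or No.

Each row is a permutation of the 5 symbols, and so is each column.

Yes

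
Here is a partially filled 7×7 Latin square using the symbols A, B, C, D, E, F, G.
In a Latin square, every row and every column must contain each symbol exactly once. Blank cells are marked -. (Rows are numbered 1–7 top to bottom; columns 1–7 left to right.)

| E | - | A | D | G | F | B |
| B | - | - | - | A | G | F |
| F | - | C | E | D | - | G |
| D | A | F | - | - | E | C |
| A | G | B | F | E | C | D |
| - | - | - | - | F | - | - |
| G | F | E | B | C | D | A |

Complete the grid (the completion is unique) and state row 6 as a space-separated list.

C D G A F B E

Row 6, column 1: row 6 has {F} and column 1 has {A, B, D, E, F, G}, leaving only C.
Row 6, column 7: row 6 has {C, F} and column 7 has {A, B, C, D, F, G}, leaving only E.
Row 1, column 2: row 1 has {A, B, D, E, F, G} and column 2 has {A, F, G}, leaving only C.
Row 2, column 3: row 2 has {A, B, F, G} and column 3 has {A, B, C, E, F}, leaving only D.
Row 6, column 3: row 6 has {C, E, F} and column 3 has {A, B, C, D, E, F}, leaving only G.
Row 6, column 4: row 6 has {C, E, F, G} and column 4 has {B, D, E, F}, leaving only A.
Row 6, column 6: row 6 has {A, C, E, F, G} and column 6 has {C, D, E, F, G}, leaving only B.
Row 6, column 2: row 6 has {A, B, C, E, F, G} and column 2 has {A, C, F, G}, leaving only D.
So row 6 reads: C D G A F B E.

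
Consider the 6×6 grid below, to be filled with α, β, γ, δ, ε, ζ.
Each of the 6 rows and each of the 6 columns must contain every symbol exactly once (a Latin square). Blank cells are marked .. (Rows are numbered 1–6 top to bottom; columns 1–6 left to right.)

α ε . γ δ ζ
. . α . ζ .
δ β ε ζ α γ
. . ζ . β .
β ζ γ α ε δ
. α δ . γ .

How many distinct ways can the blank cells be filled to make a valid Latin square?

Row 1, column 3: eliminating its row and column leaves {β}.
Row 2, column 1: eliminating its row and column leaves {γ, ε}.
Row 2, column 2: eliminating its row and column leaves {γ, δ}.
Row 2, column 4: eliminating its row and column leaves {β, δ, ε}.
Row 2, column 6: eliminating its row and column leaves {β, ε}.
Row 4, column 1: eliminating its row and column leaves {γ, ε}.
Row 4, column 2: eliminating its row and column leaves {γ, δ}.
Row 4, column 4: eliminating its row and column leaves {δ, ε}.
Row 4, column 6: eliminating its row and column leaves {α, ε}.
Row 6, column 1: eliminating its row and column leaves {ε, ζ}.
Row 6, column 4: eliminating its row and column leaves {β, ε}.
Row 6, column 6: eliminating its row and column leaves {β, ε}.
Enumerating the assignments across these blanks that avoid any row or column repeat gives 3 completions.

3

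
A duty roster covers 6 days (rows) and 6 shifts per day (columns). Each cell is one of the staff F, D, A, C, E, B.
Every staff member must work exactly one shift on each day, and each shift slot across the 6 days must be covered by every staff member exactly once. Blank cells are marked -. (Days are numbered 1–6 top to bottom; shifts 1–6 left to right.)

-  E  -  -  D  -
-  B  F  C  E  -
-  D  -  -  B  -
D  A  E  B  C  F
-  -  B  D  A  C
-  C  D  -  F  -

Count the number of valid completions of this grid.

Day 1, shift 1: eliminating its day and shift leaves {F, A, C, B}.
Day 1, shift 3: eliminating its day and shift leaves {A, C}.
Day 1, shift 4: eliminating its day and shift leaves {F, A}.
Day 1, shift 6: eliminating its day and shift leaves {A, B}.
Day 2, shift 1: eliminating its day and shift leaves {A}.
Day 2, shift 6: eliminating its day and shift leaves {D, A}.
Day 3, shift 1: eliminating its day and shift leaves {F, A, C, E}.
Day 3, shift 3: eliminating its day and shift leaves {A, C}.
Day 3, shift 4: eliminating its day and shift leaves {F, A, E}.
Day 3, shift 6: eliminating its day and shift leaves {A, E}.
Day 5, shift 1: eliminating its day and shift leaves {F, E}.
Day 5, shift 2: eliminating its day and shift leaves {F}.
Day 6, shift 1: eliminating its day and shift leaves {A, E, B}.
Day 6, shift 4: eliminating its day and shift leaves {A, E}.
Day 6, shift 6: eliminating its day and shift leaves {A, E, B}.
Enumerating the assignments across these blanks that avoid any day or shift repeat gives 3 completions.

3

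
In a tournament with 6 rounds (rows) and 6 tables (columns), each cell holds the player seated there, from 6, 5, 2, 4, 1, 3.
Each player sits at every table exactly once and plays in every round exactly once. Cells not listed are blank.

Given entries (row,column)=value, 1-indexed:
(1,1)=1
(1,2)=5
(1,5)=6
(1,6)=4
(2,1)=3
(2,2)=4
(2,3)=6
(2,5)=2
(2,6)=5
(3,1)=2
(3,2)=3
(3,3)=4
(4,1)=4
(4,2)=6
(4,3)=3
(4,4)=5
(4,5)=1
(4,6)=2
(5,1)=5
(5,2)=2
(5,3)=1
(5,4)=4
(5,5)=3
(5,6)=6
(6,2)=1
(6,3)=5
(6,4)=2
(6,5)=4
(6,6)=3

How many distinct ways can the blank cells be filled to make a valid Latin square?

Round 1, table 3: eliminating its round and table leaves {2}.
Round 1, table 4: eliminating its round and table leaves {3}.
Round 2, table 4: eliminating its round and table leaves {1}.
Round 3, table 4: eliminating its round and table leaves {6, 1}.
Round 3, table 5: eliminating its round and table leaves {5}.
Round 3, table 6: eliminating its round and table leaves {1}.
Round 6, table 1: eliminating its round and table leaves {6}.
Only one assignment across all blanks avoids any round or table repeat, giving 1 completion.

1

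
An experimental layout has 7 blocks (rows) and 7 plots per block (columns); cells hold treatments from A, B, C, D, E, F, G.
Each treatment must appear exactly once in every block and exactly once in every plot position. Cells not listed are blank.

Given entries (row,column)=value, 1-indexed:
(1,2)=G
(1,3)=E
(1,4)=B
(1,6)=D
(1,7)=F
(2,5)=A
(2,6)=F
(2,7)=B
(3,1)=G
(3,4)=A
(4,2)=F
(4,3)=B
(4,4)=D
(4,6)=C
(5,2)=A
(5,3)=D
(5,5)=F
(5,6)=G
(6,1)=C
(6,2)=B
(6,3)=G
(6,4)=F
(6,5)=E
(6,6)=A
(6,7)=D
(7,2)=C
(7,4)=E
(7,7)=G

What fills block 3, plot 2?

Block 1, plot 1: block 1 has {B, D, E, F, G} and plot 1 has {C, G}, leaving only A.
Block 1, plot 5: block 1 has {A, B, D, E, F, G} and plot 5 has {A, E, F}, leaving only C.
Block 2, plot 3: block 2 has {A, B, F} and plot 3 has {B, D, E, G}, leaving only C.
Block 2, plot 4: block 2 has {A, B, C, F} and plot 4 has {A, B, D, E, F}, leaving only G.
Block 3, plot 3: block 3 has {A, G} and plot 3 has {B, C, D, E, G}, leaving only F.
Block 4, plot 1: block 4 has {B, C, D, F} and plot 1 has {A, C, G}, leaving only E.
Block 2, plot 1: block 2 has {A, B, C, F, G} and plot 1 has {A, C, E, G}, leaving only D.
Block 2, plot 2: block 2 has {A, B, C, D, F, G} and plot 2 has {A, B, C, F, G}, leaving only E.
Block 3 already has {A, F, G} and plot 2 already has {A, B, C, E, F, G}, so block 3, plot 2 must be D.

D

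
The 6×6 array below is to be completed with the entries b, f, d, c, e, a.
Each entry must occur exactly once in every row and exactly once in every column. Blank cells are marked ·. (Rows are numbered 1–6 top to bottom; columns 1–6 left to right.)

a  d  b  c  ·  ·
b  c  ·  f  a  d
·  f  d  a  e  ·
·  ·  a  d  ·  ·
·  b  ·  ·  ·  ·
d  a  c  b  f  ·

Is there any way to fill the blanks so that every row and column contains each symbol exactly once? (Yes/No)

Row 1, column 5: row 1 together with column 5 already contain {b, f, d, c, e, a} — every symbol — so nothing can go there. The grid has no valid completion.

No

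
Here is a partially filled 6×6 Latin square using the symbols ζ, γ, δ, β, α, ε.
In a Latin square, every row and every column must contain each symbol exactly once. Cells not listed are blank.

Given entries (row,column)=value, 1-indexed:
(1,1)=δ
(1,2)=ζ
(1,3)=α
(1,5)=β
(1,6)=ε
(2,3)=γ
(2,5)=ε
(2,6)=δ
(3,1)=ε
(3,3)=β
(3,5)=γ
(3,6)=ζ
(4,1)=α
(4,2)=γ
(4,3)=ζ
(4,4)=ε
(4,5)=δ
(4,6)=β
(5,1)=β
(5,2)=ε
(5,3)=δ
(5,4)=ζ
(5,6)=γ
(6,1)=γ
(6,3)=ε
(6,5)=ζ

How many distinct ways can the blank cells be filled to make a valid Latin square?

Row 1, column 4: eliminating its row and column leaves {γ}.
Row 2, column 1: eliminating its row and column leaves {ζ}.
Row 2, column 2: eliminating its row and column leaves {β, α}.
Row 2, column 4: eliminating its row and column leaves {β, α}.
Row 3, column 2: eliminating its row and column leaves {δ, α}.
Row 3, column 4: eliminating its row and column leaves {δ, α}.
Row 5, column 5: eliminating its row and column leaves {α}.
Row 6, column 2: eliminating its row and column leaves {δ, β, α}.
Row 6, column 4: eliminating its row and column leaves {δ, β, α}.
Row 6, column 6: eliminating its row and column leaves {α}.
Enumerating the assignments across these blanks that avoid any row or column repeat gives 2 completions.

2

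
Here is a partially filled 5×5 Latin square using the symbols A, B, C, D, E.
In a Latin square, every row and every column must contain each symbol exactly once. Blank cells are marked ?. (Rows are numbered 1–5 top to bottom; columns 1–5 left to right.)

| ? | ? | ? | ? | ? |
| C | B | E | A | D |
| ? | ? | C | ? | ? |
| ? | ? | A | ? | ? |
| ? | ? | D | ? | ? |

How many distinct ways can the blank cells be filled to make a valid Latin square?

56

Row 1, column 1: eliminating its row and column leaves {A, B, D, E}.
Row 1, column 2: eliminating its row and column leaves {A, C, D, E}.
Row 1, column 3: eliminating its row and column leaves {B}.
Row 1, column 4: eliminating its row and column leaves {B, C, D, E}.
Row 1, column 5: eliminating its row and column leaves {A, B, C, E}.
Row 3, column 1: eliminating its row and column leaves {A, B, D, E}.
Row 3, column 2: eliminating its row and column leaves {A, D, E}.
Row 3, column 4: eliminating its row and column leaves {B, D, E}.
Row 3, column 5: eliminating its row and column leaves {A, B, E}.
Row 4, column 1: eliminating its row and column leaves {B, D, E}.
Row 4, column 2: eliminating its row and column leaves {C, D, E}.
Row 4, column 4: eliminating its row and column leaves {B, C, D, E}.
Row 4, column 5: eliminating its row and column leaves {B, C, E}.
Row 5, column 1: eliminating its row and column leaves {A, B, E}.
Row 5, column 2: eliminating its row and column leaves {A, C, E}.
Row 5, column 4: eliminating its row and column leaves {B, C, E}.
Row 5, column 5: eliminating its row and column leaves {A, B, C, E}.
Enumerating the assignments across these blanks that avoid any row or column repeat gives 56 completions.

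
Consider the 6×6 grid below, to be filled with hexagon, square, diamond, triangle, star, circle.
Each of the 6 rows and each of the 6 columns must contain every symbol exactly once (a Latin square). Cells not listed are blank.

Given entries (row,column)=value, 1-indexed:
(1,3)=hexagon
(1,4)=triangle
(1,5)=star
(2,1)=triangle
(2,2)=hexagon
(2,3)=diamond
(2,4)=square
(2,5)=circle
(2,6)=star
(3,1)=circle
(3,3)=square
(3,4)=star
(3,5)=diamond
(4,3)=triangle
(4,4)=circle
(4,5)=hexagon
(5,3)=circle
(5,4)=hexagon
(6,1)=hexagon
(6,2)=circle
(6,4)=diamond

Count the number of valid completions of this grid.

6

Row 1, column 1: eliminating its row and column leaves {square, diamond}.
Row 1, column 2: eliminating its row and column leaves {square, diamond}.
Row 1, column 6: eliminating its row and column leaves {square, diamond, circle}.
Row 3, column 2: eliminating its row and column leaves {triangle}.
Row 3, column 6: eliminating its row and column leaves {hexagon, triangle}.
Row 4, column 1: eliminating its row and column leaves {square, diamond, star}.
Row 4, column 2: eliminating its row and column leaves {square, diamond, star}.
Row 4, column 6: eliminating its row and column leaves {square, diamond}.
Row 5, column 1: eliminating its row and column leaves {square, diamond, star}.
Row 5, column 2: eliminating its row and column leaves {square, diamond, triangle, star}.
Row 5, column 5: eliminating its row and column leaves {square, triangle}.
Row 5, column 6: eliminating its row and column leaves {square, diamond, triangle}.
Row 6, column 3: eliminating its row and column leaves {star}.
Row 6, column 5: eliminating its row and column leaves {square, triangle}.
Row 6, column 6: eliminating its row and column leaves {square, triangle}.
Enumerating the assignments across these blanks that avoid any row or column repeat gives 6 completions.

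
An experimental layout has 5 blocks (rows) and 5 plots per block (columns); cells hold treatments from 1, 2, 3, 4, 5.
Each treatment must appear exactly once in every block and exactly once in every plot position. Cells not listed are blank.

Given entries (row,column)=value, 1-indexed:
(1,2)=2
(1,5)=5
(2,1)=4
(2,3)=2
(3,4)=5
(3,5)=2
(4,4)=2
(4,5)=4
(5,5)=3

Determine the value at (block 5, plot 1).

Block 2, plot 5: block 2 has {2, 4} and plot 5 has {2, 3, 4, 5}, leaving only 1.
Block 2, plot 4: block 2 has {1, 2, 4} and plot 4 has {2, 5}, leaving only 3.
Block 2, plot 2: block 2 has {1, 2, 3, 4} and plot 2 has {2}, leaving only 5.
Block 5, plot 1 is narrowed to {1, 2, 5}.
If it were 1, then block 3, plot 1 would be left with no valid symbol.
If it were 5, propagating the remaining blanks reaches a contradiction.
So block 5, plot 1 must be 2.

2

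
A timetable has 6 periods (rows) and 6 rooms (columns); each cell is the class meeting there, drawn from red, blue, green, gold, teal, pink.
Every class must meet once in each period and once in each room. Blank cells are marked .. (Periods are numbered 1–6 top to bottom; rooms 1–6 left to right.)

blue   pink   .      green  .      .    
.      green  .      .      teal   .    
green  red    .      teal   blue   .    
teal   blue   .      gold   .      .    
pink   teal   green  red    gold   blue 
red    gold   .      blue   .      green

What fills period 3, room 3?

Period 1, room 5: period 1 has {blue, green, pink} and room 5 has {blue, gold, teal}, leaving only red.
Period 2, room 1: period 2 has {green, teal} and room 1 has {red, blue, green, teal, pink}, leaving only gold.
Period 2, room 4: period 2 has {green, gold, teal} and room 4 has {red, blue, green, gold, teal}, leaving only pink.
Period 2, room 6: period 2 has {green, gold, teal, pink} and room 6 has {blue, green}, leaving only red.
Period 2, room 3: period 2 has {red, green, gold, teal, pink} and room 3 has {green}, leaving only blue.
Period 4, room 6: period 4 has {blue, gold, teal} and room 6 has {red, blue, green}, leaving only pink.
Period 3, room 6: period 3 has {red, blue, green, teal} and room 6 has {red, blue, green, pink}, leaving only gold.
Period 3 already has {red, blue, green, gold, teal} and room 3 already has {blue, green}, so period 3, room 3 must be pink.

pink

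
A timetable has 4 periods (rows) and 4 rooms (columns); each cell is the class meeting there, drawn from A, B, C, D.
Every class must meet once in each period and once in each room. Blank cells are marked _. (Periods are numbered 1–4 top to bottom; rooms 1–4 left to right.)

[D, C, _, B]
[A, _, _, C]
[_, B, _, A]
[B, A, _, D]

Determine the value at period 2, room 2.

D

Period 2 already has {A, C} and room 2 already has {A, B, C}, so period 2, room 2 must be D.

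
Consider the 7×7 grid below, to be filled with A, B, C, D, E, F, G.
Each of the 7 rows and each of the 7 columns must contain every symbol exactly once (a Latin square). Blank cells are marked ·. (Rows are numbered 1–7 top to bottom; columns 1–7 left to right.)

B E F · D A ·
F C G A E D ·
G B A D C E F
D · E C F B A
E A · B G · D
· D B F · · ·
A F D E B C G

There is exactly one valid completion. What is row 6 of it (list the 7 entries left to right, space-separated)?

Row 6, column 1: row 6 has {B, D, F} and column 1 has {A, B, D, E, F, G}, leaving only C.
Row 6, column 5: row 6 has {B, C, D, F} and column 5 has {B, C, D, E, F, G}, leaving only A.
Row 6, column 6: row 6 has {A, B, C, D, F} and column 6 has {A, B, C, D, E}, leaving only G.
Row 6, column 7: row 6 has {A, B, C, D, F, G} and column 7 has {A, D, F, G}, leaving only E.
So row 6 reads: C D B F A G E.

C D B F A G E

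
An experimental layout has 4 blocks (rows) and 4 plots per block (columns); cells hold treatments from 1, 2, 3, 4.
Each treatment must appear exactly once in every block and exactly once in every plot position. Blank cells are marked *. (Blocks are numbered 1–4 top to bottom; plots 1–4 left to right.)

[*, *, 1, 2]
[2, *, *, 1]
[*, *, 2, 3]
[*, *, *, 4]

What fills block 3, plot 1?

Block 4, plot 3: block 4 has {4} and plot 3 has {1, 2}, leaving only 3.
Block 2, plot 3: block 2 has {1, 2} and plot 3 has {1, 2, 3}, leaving only 4.
Block 2, plot 2: block 2 has {1, 2, 4} and plot 2 has {}, leaving only 3.
Block 1, plot 2: block 1 has {1, 2} and plot 2 has {3}, leaving only 4.
Block 1, plot 1: block 1 has {1, 2, 4} and plot 1 has {2}, leaving only 3.
Block 3, plot 2: block 3 has {2, 3} and plot 2 has {3, 4}, leaving only 1.
Block 3 already has {1, 2, 3} and plot 1 already has {2, 3}, so block 3, plot 1 must be 4.

4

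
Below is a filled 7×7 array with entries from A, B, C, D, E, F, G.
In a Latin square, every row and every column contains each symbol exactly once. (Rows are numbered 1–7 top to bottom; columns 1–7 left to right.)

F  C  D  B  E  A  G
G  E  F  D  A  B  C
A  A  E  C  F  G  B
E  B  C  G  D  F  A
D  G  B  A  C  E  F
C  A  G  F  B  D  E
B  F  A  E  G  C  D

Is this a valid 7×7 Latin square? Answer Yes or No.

No

Column 2 contains A twice (at rows 3 and 6), so it is not a permutation.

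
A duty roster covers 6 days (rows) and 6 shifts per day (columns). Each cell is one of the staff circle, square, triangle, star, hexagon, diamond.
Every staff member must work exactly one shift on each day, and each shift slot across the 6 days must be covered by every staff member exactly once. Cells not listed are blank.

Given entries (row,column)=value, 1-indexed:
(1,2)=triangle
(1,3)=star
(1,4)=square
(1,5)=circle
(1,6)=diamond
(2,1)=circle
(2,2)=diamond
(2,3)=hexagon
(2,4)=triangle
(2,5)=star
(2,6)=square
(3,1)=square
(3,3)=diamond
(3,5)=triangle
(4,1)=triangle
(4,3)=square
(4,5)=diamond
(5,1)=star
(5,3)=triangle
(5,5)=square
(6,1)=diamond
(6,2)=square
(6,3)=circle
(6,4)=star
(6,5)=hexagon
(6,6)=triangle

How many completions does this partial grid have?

4

Day 1, shift 1: eliminating its day and shift leaves {hexagon}.
Day 3, shift 2: eliminating its day and shift leaves {circle, star, hexagon}.
Day 3, shift 4: eliminating its day and shift leaves {circle, hexagon}.
Day 3, shift 6: eliminating its day and shift leaves {circle, star, hexagon}.
Day 4, shift 2: eliminating its day and shift leaves {circle, star, hexagon}.
Day 4, shift 4: eliminating its day and shift leaves {circle, hexagon}.
Day 4, shift 6: eliminating its day and shift leaves {circle, star, hexagon}.
Day 5, shift 2: eliminating its day and shift leaves {circle, hexagon}.
Day 5, shift 4: eliminating its day and shift leaves {circle, hexagon, diamond}.
Day 5, shift 6: eliminating its day and shift leaves {circle, hexagon}.
Enumerating the assignments across these blanks that avoid any day or shift repeat gives 4 completions.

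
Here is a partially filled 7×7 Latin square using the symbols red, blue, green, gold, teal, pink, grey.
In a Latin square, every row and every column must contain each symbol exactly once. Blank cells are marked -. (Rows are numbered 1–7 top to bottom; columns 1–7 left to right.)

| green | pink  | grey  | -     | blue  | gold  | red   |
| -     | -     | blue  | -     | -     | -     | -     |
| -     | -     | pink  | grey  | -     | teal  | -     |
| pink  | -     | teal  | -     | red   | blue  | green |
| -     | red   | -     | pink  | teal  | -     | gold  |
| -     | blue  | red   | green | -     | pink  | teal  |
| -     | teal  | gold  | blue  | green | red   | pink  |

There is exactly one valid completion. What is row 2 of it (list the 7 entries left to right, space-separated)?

Row 2, column 7: row 2 has {blue} and column 7 has {red, green, gold, teal, pink}, leaving only grey.
Row 2, column 6: row 2 has {blue, grey} and column 6 has {red, blue, gold, teal, pink}, leaving only green.
Row 2, column 2: row 2 has {blue, green, grey} and column 2 has {red, blue, teal, pink}, leaving only gold.
Row 2, column 5: row 2 has {blue, green, gold, grey} and column 5 has {red, blue, green, teal}, leaving only pink.
Row 1, column 4: row 1 has {red, blue, green, gold, pink, grey} and column 4 has {blue, green, pink, grey}, leaving only teal.
Row 2, column 4: row 2 has {blue, green, gold, pink, grey} and column 4 has {blue, green, teal, pink, grey}, leaving only red.
Row 2, column 1: row 2 has {red, blue, green, gold, pink, grey} and column 1 has {green, pink}, leaving only teal.
So row 2 reads: teal gold blue red pink green grey.

teal gold blue red pink green grey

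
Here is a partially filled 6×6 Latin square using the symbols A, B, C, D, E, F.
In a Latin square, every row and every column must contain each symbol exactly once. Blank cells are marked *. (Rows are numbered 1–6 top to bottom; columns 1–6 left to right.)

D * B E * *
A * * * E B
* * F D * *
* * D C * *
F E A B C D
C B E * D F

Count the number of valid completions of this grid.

4

Row 1, column 2: eliminating its row and column leaves {A, C, F}.
Row 1, column 5: eliminating its row and column leaves {A, F}.
Row 1, column 6: eliminating its row and column leaves {A, C}.
Row 2, column 2: eliminating its row and column leaves {C, D, F}.
Row 2, column 3: eliminating its row and column leaves {C}.
Row 2, column 4: eliminating its row and column leaves {F}.
Row 3, column 1: eliminating its row and column leaves {B, E}.
Row 3, column 2: eliminating its row and column leaves {A, C}.
Row 3, column 5: eliminating its row and column leaves {A, B}.
Row 3, column 6: eliminating its row and column leaves {A, C, E}.
Row 4, column 1: eliminating its row and column leaves {B, E}.
Row 4, column 2: eliminating its row and column leaves {A, F}.
Row 4, column 5: eliminating its row and column leaves {A, B, F}.
Row 4, column 6: eliminating its row and column leaves {A, E}.
Row 6, column 4: eliminating its row and column leaves {A}.
Enumerating the assignments across these blanks that avoid any row or column repeat gives 4 completions.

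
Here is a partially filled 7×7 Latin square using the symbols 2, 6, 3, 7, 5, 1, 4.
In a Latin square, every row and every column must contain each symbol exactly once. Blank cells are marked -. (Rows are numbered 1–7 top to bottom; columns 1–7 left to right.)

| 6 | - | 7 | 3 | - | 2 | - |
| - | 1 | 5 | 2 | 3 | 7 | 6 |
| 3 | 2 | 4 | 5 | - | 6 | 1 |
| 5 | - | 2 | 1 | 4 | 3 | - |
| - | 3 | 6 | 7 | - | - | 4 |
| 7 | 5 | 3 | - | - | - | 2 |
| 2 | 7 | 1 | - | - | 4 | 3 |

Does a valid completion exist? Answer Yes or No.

Yes

No row or column among the givens repeats a symbol, and propagating forced cells runs into no contradiction.
One valid completion exists (for instance, 6 4 7 3 1 2 5 / 4 1 5 2 3 7 6 / 3 2 4 5 7 6 1 / 5 6 2 1 4 3 7 / 1 3 6 7 2 5 4 / 7 5 3 4 6 1 2 / 2 7 1 6 5 4 3).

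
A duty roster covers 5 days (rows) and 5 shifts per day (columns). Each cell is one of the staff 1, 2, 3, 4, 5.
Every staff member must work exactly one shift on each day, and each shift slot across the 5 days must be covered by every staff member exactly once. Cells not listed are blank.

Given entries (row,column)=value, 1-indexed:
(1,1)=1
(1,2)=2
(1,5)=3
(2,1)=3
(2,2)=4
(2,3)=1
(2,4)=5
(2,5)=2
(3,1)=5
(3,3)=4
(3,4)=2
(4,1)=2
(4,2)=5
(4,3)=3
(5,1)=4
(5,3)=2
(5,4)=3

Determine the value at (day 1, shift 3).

5

Day 1 already has {1, 2, 3} and shift 3 already has {1, 2, 3, 4}, so day 1, shift 3 must be 5.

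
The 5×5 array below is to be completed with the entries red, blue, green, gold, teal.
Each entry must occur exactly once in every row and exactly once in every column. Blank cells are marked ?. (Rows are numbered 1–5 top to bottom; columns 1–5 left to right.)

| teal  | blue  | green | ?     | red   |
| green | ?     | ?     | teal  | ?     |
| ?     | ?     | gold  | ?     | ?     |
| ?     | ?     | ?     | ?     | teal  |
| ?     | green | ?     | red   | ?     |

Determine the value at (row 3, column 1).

Row 1, column 4: row 1 has {red, blue, green, teal} and column 4 has {red, teal}, leaving only gold.
Row 3, column 1 is narrowed to {red, blue}.
If it were blue, then row 3, column 5 would be left with no valid symbol.
So row 3, column 1 must be red.

red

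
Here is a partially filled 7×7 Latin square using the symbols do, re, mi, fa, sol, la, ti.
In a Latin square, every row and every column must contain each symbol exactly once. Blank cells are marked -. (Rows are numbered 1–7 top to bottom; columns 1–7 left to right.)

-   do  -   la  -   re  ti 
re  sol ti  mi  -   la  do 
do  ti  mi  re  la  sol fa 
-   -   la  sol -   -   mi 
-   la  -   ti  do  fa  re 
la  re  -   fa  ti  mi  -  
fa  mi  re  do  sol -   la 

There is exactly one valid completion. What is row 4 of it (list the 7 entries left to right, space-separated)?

Row 4, column 1: row 4 has {mi, sol, la} and column 1 has {do, re, fa, la}, leaving only ti.
Row 4, column 2: row 4 has {mi, sol, la, ti} and column 2 has {do, re, mi, sol, la, ti}, leaving only fa.
Row 4, column 5: row 4 has {mi, fa, sol, la, ti} and column 5 has {do, sol, la, ti}, leaving only re.
Row 4, column 6: row 4 has {re, mi, fa, sol, la, ti} and column 6 has {re, mi, fa, sol, la}, leaving only do.
So row 4 reads: ti fa la sol re do mi.

ti fa la sol re do mi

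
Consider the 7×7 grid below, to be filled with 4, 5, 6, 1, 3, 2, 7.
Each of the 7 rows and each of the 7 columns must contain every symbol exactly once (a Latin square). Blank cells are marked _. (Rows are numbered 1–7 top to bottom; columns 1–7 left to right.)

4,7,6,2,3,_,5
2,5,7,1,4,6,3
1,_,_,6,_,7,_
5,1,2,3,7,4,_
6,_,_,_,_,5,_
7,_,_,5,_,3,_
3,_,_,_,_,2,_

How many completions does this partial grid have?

Row 1, column 6: eliminating its row and column leaves {1}.
Row 3, column 2: eliminating its row and column leaves {4, 3, 2}.
Row 3, column 3: eliminating its row and column leaves {4, 5, 3}.
Row 3, column 5: eliminating its row and column leaves {5, 2}.
Row 3, column 7: eliminating its row and column leaves {4, 2}.
Row 4, column 7: eliminating its row and column leaves {6}.
Row 5, column 2: eliminating its row and column leaves {4, 3, 2}.
Row 5, column 3: eliminating its row and column leaves {4, 1, 3}.
Row 5, column 4: eliminating its row and column leaves {4, 7}.
Row 5, column 5: eliminating its row and column leaves {1, 2}.
Row 5, column 7: eliminating its row and column leaves {4, 1, 2, 7}.
Row 6, column 2: eliminating its row and column leaves {4, 6, 2}.
Row 6, column 3: eliminating its row and column leaves {4, 1}.
Row 6, column 5: eliminating its row and column leaves {6, 1, 2}.
Row 6, column 7: eliminating its row and column leaves {4, 6, 1, 2}.
Row 7, column 2: eliminating its row and column leaves {4, 6}.
Row 7, column 3: eliminating its row and column leaves {4, 5, 1}.
Row 7, column 4: eliminating its row and column leaves {4, 7}.
Row 7, column 5: eliminating its row and column leaves {5, 6, 1}.
Row 7, column 7: eliminating its row and column leaves {4, 6, 1, 7}.
Enumerating the assignments across these blanks that avoid any row or column repeat gives 9 completions.

9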